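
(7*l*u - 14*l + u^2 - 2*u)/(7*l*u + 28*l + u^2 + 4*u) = (u - 2)/(u + 4)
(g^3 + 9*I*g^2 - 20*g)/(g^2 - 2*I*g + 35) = g*(g + 4*I)/(g - 7*I)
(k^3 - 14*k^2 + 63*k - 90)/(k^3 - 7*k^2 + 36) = (k - 5)/(k + 2)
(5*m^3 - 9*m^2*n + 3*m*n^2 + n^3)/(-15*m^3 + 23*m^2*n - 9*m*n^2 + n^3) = (-5*m^2 + 4*m*n + n^2)/(15*m^2 - 8*m*n + n^2)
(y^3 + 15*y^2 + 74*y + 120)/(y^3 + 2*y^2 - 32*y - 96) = (y^2 + 11*y + 30)/(y^2 - 2*y - 24)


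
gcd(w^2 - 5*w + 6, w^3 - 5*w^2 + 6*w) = w^2 - 5*w + 6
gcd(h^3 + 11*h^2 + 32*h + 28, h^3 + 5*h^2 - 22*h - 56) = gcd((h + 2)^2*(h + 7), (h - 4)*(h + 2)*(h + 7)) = h^2 + 9*h + 14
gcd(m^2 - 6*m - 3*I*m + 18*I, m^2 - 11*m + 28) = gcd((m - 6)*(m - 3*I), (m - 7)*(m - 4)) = 1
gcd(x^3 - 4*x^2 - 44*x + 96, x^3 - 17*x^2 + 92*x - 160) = x - 8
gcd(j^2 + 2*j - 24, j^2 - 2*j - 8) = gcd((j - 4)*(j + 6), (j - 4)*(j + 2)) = j - 4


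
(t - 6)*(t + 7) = t^2 + t - 42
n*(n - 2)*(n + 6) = n^3 + 4*n^2 - 12*n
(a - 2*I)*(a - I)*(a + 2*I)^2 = a^4 + I*a^3 + 6*a^2 + 4*I*a + 8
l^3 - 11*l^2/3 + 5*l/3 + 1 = (l - 3)*(l - 1)*(l + 1/3)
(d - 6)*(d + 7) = d^2 + d - 42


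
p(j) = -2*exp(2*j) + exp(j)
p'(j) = -4*exp(2*j) + exp(j)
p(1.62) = -46.01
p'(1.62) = -97.08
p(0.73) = -6.54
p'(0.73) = -15.15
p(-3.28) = 0.03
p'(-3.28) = 0.03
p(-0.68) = -0.01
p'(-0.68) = -0.52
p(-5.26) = 0.01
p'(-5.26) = 0.01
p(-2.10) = 0.09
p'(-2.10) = 0.06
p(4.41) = -13454.26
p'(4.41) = -26990.79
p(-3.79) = 0.02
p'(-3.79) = 0.02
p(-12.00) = 0.00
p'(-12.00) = 0.00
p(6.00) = -325106.15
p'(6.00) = -650615.74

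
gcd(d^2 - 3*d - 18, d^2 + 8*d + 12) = 1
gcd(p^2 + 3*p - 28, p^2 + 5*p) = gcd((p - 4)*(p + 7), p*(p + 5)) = 1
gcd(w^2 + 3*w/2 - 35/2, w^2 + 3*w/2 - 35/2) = w^2 + 3*w/2 - 35/2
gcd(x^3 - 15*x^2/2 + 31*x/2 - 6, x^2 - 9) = x - 3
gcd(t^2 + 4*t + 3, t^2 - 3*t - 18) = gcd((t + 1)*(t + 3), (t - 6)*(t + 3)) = t + 3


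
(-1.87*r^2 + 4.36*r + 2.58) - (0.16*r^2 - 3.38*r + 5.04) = -2.03*r^2 + 7.74*r - 2.46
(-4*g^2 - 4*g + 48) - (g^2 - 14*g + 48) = -5*g^2 + 10*g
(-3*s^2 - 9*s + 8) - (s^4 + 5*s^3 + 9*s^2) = -s^4 - 5*s^3 - 12*s^2 - 9*s + 8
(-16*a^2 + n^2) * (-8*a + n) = 128*a^3 - 16*a^2*n - 8*a*n^2 + n^3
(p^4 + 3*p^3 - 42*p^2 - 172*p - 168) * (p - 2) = p^5 + p^4 - 48*p^3 - 88*p^2 + 176*p + 336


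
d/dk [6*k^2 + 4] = 12*k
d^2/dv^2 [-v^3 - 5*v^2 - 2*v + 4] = -6*v - 10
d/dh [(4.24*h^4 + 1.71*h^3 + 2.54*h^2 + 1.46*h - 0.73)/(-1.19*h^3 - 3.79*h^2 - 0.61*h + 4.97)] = (-5.0456*h^6 - 32.1392*h^5 - 11.2175*h^4 + 85.6798*h^3 + 26.874*h^2 + 19.7142*h + 6.8109)/(1.4161*h^6 + 9.0202*h^5 + 15.8159*h^4 - 7.2048*h^3 - 37.3005*h^2 - 6.0634*h + 24.7009)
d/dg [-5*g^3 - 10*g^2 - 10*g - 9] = -15*g^2 - 20*g - 10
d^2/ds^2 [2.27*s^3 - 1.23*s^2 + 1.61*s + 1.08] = 13.62*s - 2.46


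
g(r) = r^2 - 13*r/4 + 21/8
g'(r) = 2*r - 13/4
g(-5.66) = 53.06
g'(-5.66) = -14.57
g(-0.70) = 5.39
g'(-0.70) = -4.65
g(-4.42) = 36.53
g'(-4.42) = -12.09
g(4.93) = 10.91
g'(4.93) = 6.61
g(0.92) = 0.48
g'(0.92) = -1.41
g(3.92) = 5.25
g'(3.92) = 4.59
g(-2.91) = 20.55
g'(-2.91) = -9.07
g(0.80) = 0.66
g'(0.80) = -1.65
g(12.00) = 107.62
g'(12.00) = 20.75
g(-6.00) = 58.12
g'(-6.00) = -15.25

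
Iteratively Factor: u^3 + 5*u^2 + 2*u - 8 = (u + 4)*(u^2 + u - 2) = (u + 2)*(u + 4)*(u - 1)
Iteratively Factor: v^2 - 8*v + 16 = (v - 4)*(v - 4)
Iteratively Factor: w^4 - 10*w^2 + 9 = (w + 1)*(w^3 - w^2 - 9*w + 9) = (w - 3)*(w + 1)*(w^2 + 2*w - 3) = (w - 3)*(w - 1)*(w + 1)*(w + 3)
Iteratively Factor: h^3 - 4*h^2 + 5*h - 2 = (h - 2)*(h^2 - 2*h + 1) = (h - 2)*(h - 1)*(h - 1)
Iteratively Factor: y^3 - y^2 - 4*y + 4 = (y - 1)*(y^2 - 4) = (y - 1)*(y + 2)*(y - 2)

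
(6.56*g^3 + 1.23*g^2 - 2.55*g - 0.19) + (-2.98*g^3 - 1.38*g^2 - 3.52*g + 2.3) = 3.58*g^3 - 0.15*g^2 - 6.07*g + 2.11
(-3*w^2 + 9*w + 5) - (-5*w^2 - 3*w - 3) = 2*w^2 + 12*w + 8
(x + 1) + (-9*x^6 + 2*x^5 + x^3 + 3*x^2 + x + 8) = -9*x^6 + 2*x^5 + x^3 + 3*x^2 + 2*x + 9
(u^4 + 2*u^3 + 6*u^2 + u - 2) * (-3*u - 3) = -3*u^5 - 9*u^4 - 24*u^3 - 21*u^2 + 3*u + 6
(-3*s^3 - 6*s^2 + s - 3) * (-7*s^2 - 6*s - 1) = 21*s^5 + 60*s^4 + 32*s^3 + 21*s^2 + 17*s + 3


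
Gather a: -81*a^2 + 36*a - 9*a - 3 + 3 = -81*a^2 + 27*a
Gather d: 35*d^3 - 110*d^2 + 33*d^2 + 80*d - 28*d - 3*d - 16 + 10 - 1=35*d^3 - 77*d^2 + 49*d - 7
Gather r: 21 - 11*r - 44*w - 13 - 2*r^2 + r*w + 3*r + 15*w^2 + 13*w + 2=-2*r^2 + r*(w - 8) + 15*w^2 - 31*w + 10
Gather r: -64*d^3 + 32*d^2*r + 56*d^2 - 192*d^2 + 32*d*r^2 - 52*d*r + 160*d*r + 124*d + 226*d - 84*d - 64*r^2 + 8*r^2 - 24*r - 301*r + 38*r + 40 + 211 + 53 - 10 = -64*d^3 - 136*d^2 + 266*d + r^2*(32*d - 56) + r*(32*d^2 + 108*d - 287) + 294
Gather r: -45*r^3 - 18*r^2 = -45*r^3 - 18*r^2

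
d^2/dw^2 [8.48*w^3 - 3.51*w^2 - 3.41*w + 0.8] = 50.88*w - 7.02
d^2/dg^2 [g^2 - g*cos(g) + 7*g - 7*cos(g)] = g*cos(g) + 2*sin(g) + 7*cos(g) + 2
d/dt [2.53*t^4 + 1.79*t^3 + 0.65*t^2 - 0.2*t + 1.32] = 10.12*t^3 + 5.37*t^2 + 1.3*t - 0.2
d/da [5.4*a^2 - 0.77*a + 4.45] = 10.8*a - 0.77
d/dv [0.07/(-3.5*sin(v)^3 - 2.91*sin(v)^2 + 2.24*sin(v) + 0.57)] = (0.735*sin(v)^2 + 0.4074*sin(v) - 0.1568)*cos(v)/(3.5*sin(v)^3 + 2.91*sin(v)^2 - 2.24*sin(v) - 0.57)^2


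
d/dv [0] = 0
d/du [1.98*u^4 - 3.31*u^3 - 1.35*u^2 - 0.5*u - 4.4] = 7.92*u^3 - 9.93*u^2 - 2.7*u - 0.5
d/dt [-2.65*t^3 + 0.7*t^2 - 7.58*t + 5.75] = -7.95*t^2 + 1.4*t - 7.58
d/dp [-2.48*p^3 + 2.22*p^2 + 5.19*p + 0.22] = -7.44*p^2 + 4.44*p + 5.19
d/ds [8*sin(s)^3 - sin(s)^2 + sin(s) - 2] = (24*sin(s)^2 - 2*sin(s) + 1)*cos(s)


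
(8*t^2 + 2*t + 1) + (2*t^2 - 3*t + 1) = 10*t^2 - t + 2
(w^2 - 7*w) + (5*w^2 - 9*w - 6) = 6*w^2 - 16*w - 6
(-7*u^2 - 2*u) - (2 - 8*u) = -7*u^2 + 6*u - 2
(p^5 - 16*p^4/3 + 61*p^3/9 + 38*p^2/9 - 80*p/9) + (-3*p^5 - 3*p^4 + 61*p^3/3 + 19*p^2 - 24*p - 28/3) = -2*p^5 - 25*p^4/3 + 244*p^3/9 + 209*p^2/9 - 296*p/9 - 28/3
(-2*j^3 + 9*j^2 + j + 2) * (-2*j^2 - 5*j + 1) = 4*j^5 - 8*j^4 - 49*j^3 - 9*j + 2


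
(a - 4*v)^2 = a^2 - 8*a*v + 16*v^2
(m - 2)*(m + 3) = m^2 + m - 6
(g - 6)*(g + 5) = g^2 - g - 30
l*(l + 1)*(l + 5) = l^3 + 6*l^2 + 5*l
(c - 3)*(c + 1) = c^2 - 2*c - 3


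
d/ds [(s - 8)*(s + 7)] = 2*s - 1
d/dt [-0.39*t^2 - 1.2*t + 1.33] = -0.78*t - 1.2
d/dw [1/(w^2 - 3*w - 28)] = (3 - 2*w)/(-w^2 + 3*w + 28)^2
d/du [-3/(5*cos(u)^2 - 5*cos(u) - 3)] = 15*(1 - 2*cos(u))*sin(u)/(-5*cos(u)^2 + 5*cos(u) + 3)^2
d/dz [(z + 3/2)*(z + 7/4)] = 2*z + 13/4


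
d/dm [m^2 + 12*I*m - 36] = 2*m + 12*I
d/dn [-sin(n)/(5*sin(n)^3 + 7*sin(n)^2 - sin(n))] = (10*sin(n) + 7)*cos(n)/(5*sin(n)^2 + 7*sin(n) - 1)^2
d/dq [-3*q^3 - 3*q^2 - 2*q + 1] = -9*q^2 - 6*q - 2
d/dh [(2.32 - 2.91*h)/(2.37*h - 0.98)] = (2.593668 - 6.272442*h)/(2.37*h - 0.98)^3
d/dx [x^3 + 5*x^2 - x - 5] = 3*x^2 + 10*x - 1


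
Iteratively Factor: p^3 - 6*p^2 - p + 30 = (p + 2)*(p^2 - 8*p + 15) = (p - 5)*(p + 2)*(p - 3)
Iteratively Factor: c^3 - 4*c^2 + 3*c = (c - 1)*(c^2 - 3*c) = c*(c - 1)*(c - 3)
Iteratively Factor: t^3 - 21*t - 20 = (t + 1)*(t^2 - t - 20) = (t - 5)*(t + 1)*(t + 4)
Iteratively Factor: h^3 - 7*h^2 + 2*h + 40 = (h + 2)*(h^2 - 9*h + 20) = (h - 5)*(h + 2)*(h - 4)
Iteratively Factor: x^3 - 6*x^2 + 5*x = (x - 5)*(x^2 - x) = (x - 5)*(x - 1)*(x)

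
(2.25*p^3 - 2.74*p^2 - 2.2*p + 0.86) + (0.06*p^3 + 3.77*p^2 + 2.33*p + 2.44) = 2.31*p^3 + 1.03*p^2 + 0.13*p + 3.3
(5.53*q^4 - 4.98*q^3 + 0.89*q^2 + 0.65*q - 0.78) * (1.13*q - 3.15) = 6.2489*q^5 - 23.0469*q^4 + 16.6927*q^3 - 2.069*q^2 - 2.9289*q + 2.457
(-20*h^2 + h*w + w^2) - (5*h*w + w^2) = -20*h^2 - 4*h*w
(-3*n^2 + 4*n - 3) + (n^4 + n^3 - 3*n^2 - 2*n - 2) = n^4 + n^3 - 6*n^2 + 2*n - 5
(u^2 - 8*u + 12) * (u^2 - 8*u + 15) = u^4 - 16*u^3 + 91*u^2 - 216*u + 180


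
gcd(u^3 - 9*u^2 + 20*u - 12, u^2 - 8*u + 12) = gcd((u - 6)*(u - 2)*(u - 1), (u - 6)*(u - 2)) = u^2 - 8*u + 12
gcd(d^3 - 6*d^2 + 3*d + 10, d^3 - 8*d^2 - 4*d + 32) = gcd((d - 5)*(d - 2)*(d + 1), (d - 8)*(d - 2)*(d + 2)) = d - 2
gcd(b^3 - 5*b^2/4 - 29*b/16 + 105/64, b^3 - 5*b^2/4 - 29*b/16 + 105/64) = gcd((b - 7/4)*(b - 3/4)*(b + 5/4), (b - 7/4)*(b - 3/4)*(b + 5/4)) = b^3 - 5*b^2/4 - 29*b/16 + 105/64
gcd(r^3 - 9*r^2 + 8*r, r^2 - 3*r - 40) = r - 8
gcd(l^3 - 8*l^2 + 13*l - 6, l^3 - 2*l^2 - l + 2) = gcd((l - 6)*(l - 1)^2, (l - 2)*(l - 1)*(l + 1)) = l - 1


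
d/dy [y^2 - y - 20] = 2*y - 1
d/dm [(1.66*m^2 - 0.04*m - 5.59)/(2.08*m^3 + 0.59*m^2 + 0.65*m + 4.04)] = (-3.4528*m^4 + 0.1664*m^3 + 35.9842*m^2 + 20.009*m + 3.4719)/(4.3264*m^6 + 2.4544*m^5 + 3.0521*m^4 + 17.5734*m^3 + 5.1897*m^2 + 5.252*m + 16.3216)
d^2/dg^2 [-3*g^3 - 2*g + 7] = -18*g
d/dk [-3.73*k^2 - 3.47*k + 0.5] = -7.46*k - 3.47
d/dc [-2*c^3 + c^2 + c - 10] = -6*c^2 + 2*c + 1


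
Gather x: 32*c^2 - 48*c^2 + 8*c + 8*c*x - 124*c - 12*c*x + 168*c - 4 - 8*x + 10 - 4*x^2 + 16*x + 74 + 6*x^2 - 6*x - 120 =-16*c^2 + 52*c + 2*x^2 + x*(2 - 4*c) - 40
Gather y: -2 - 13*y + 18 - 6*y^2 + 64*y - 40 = -6*y^2 + 51*y - 24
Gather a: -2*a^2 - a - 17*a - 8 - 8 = -2*a^2 - 18*a - 16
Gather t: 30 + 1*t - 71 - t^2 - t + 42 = 1 - t^2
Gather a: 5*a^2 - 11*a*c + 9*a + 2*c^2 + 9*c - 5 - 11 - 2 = 5*a^2 + a*(9 - 11*c) + 2*c^2 + 9*c - 18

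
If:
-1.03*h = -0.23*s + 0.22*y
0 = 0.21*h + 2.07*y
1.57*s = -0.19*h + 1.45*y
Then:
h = 0.00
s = 0.00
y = 0.00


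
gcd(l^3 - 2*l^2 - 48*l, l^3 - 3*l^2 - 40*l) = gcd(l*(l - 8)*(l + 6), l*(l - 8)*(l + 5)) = l^2 - 8*l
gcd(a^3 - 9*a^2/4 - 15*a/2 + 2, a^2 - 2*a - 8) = a^2 - 2*a - 8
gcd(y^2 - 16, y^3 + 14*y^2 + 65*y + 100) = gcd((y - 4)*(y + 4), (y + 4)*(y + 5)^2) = y + 4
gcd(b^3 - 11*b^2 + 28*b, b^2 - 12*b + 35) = b - 7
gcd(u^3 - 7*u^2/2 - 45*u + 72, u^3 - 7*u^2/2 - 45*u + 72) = u^3 - 7*u^2/2 - 45*u + 72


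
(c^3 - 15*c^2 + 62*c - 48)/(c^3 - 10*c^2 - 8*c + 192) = (c - 1)/(c + 4)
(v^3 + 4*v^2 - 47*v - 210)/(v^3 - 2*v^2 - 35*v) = (v + 6)/v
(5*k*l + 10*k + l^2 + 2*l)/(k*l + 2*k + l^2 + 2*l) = (5*k + l)/(k + l)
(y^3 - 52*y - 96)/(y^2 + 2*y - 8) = (y^3 - 52*y - 96)/(y^2 + 2*y - 8)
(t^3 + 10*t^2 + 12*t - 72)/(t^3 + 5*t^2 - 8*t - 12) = (t + 6)/(t + 1)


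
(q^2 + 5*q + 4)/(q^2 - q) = (q^2 + 5*q + 4)/(q*(q - 1))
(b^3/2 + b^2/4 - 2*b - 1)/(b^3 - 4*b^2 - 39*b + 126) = (2*b^3 + b^2 - 8*b - 4)/(4*(b^3 - 4*b^2 - 39*b + 126))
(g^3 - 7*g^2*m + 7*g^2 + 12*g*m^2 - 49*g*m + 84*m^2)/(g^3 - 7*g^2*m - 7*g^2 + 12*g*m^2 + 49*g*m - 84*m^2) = (g + 7)/(g - 7)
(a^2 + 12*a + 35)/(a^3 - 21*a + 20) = (a + 7)/(a^2 - 5*a + 4)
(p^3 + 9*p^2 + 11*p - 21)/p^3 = 1 + 9/p + 11/p^2 - 21/p^3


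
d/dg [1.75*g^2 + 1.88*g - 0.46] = 3.5*g + 1.88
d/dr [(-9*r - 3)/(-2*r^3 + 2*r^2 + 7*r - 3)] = 12*(-3*r^3 + r + 4)/(4*r^6 - 8*r^5 - 24*r^4 + 40*r^3 + 37*r^2 - 42*r + 9)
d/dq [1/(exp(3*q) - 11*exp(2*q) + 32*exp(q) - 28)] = (-3*exp(2*q) + 22*exp(q) - 32)*exp(q)/(exp(3*q) - 11*exp(2*q) + 32*exp(q) - 28)^2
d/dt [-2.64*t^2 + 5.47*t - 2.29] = 5.47 - 5.28*t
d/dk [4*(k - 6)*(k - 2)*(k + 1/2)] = 12*k^2 - 60*k + 32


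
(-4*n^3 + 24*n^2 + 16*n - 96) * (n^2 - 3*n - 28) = -4*n^5 + 36*n^4 + 56*n^3 - 816*n^2 - 160*n + 2688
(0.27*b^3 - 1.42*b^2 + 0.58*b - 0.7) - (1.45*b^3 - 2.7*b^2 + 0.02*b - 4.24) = -1.18*b^3 + 1.28*b^2 + 0.56*b + 3.54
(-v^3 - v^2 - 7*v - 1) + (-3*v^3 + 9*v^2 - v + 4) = -4*v^3 + 8*v^2 - 8*v + 3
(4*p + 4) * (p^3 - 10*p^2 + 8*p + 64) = 4*p^4 - 36*p^3 - 8*p^2 + 288*p + 256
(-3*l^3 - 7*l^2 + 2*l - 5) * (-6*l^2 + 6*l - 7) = 18*l^5 + 24*l^4 - 33*l^3 + 91*l^2 - 44*l + 35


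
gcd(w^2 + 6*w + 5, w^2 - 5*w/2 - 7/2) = w + 1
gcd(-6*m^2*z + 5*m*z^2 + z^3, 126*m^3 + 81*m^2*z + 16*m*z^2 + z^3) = 6*m + z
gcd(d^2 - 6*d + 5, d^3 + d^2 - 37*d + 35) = d^2 - 6*d + 5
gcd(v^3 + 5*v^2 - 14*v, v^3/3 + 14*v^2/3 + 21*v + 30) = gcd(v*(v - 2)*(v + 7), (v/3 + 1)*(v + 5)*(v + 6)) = 1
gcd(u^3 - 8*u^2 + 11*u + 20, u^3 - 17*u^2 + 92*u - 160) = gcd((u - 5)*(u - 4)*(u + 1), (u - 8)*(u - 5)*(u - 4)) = u^2 - 9*u + 20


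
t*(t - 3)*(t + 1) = t^3 - 2*t^2 - 3*t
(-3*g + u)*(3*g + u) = -9*g^2 + u^2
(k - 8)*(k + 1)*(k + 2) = k^3 - 5*k^2 - 22*k - 16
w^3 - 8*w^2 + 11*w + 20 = (w - 5)*(w - 4)*(w + 1)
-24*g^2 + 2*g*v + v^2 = (-4*g + v)*(6*g + v)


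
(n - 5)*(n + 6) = n^2 + n - 30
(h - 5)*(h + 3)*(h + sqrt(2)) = h^3 - 2*h^2 + sqrt(2)*h^2 - 15*h - 2*sqrt(2)*h - 15*sqrt(2)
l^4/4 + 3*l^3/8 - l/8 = l*(l/4 + 1/4)*(l - 1/2)*(l + 1)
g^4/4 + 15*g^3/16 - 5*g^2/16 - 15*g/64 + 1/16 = (g/4 + 1)*(g - 1/2)*(g - 1/4)*(g + 1/2)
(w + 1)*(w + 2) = w^2 + 3*w + 2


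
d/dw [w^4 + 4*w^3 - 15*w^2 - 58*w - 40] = 4*w^3 + 12*w^2 - 30*w - 58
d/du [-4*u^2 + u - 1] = 1 - 8*u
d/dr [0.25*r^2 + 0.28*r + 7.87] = 0.5*r + 0.28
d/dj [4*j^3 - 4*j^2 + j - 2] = 12*j^2 - 8*j + 1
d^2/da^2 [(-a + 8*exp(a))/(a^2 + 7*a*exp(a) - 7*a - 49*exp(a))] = (-2*(a - 8*exp(a))*(7*a*exp(a) + 2*a - 42*exp(a) - 7)^2 + ((a - 8*exp(a))*(7*a*exp(a) - 35*exp(a) + 2) - 2*(8*exp(a) - 1)*(7*a*exp(a) + 2*a - 42*exp(a) - 7))*(a^2 + 7*a*exp(a) - 7*a - 49*exp(a)) + 8*(a^2 + 7*a*exp(a) - 7*a - 49*exp(a))^2*exp(a))/(a^2 + 7*a*exp(a) - 7*a - 49*exp(a))^3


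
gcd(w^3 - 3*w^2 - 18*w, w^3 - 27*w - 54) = w^2 - 3*w - 18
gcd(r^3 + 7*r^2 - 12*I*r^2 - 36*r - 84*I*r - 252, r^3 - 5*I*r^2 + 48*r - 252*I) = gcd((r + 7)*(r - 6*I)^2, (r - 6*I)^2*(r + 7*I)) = r^2 - 12*I*r - 36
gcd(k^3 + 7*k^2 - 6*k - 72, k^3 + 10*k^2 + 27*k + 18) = k + 6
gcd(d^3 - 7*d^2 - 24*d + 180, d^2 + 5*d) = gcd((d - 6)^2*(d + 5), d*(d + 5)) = d + 5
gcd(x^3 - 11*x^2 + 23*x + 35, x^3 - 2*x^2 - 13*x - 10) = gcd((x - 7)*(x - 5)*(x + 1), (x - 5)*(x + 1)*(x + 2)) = x^2 - 4*x - 5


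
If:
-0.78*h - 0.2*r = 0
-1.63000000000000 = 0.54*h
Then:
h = -3.02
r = 11.77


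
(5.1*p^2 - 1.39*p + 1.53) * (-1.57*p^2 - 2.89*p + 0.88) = -8.007*p^4 - 12.5567*p^3 + 6.103*p^2 - 5.6449*p + 1.3464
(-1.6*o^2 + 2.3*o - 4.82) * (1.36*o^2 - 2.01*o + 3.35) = -2.176*o^4 + 6.344*o^3 - 16.5382*o^2 + 17.3932*o - 16.147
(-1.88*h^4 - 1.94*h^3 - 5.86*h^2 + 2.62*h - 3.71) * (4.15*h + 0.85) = -7.802*h^5 - 9.649*h^4 - 25.968*h^3 + 5.892*h^2 - 13.1695*h - 3.1535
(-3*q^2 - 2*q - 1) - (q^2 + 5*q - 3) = -4*q^2 - 7*q + 2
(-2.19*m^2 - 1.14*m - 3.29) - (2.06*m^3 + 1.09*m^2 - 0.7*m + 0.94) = -2.06*m^3 - 3.28*m^2 - 0.44*m - 4.23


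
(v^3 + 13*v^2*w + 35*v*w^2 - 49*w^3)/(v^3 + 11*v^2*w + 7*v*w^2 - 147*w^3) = (v - w)/(v - 3*w)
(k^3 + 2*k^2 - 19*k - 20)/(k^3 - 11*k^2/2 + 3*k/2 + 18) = 2*(k^2 + 6*k + 5)/(2*k^2 - 3*k - 9)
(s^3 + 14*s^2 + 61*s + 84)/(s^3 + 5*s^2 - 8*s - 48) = (s^2 + 10*s + 21)/(s^2 + s - 12)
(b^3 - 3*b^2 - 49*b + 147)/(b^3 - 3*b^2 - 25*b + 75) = (b^2 - 49)/(b^2 - 25)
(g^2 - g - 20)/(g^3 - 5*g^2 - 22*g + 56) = (g - 5)/(g^2 - 9*g + 14)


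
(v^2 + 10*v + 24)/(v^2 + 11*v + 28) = (v + 6)/(v + 7)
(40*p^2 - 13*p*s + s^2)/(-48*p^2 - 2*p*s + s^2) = (-5*p + s)/(6*p + s)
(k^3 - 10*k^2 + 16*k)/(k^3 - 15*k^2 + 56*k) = (k - 2)/(k - 7)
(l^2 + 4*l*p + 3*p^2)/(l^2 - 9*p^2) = (-l - p)/(-l + 3*p)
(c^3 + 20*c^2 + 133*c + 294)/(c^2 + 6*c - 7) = (c^2 + 13*c + 42)/(c - 1)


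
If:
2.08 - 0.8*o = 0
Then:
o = 2.60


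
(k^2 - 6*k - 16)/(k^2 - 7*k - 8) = (k + 2)/(k + 1)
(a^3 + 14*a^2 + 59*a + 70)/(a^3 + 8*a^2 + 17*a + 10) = (a + 7)/(a + 1)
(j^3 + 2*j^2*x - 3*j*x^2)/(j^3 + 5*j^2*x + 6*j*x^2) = (j - x)/(j + 2*x)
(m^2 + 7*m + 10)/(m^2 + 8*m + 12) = (m + 5)/(m + 6)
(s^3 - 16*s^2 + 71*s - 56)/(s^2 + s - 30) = (s^3 - 16*s^2 + 71*s - 56)/(s^2 + s - 30)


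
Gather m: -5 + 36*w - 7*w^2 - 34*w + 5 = -7*w^2 + 2*w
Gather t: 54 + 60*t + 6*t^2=6*t^2 + 60*t + 54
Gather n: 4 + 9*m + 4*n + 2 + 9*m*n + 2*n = 9*m + n*(9*m + 6) + 6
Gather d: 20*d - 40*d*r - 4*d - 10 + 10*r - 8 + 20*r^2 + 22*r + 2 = d*(16 - 40*r) + 20*r^2 + 32*r - 16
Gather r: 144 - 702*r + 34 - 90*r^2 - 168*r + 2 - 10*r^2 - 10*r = -100*r^2 - 880*r + 180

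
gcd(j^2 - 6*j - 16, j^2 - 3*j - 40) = j - 8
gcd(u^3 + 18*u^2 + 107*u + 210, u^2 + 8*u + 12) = u + 6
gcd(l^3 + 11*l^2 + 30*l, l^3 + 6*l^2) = l^2 + 6*l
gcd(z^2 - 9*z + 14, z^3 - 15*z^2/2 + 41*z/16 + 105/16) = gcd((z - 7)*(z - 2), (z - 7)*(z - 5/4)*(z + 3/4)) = z - 7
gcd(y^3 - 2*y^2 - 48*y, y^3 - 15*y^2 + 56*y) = y^2 - 8*y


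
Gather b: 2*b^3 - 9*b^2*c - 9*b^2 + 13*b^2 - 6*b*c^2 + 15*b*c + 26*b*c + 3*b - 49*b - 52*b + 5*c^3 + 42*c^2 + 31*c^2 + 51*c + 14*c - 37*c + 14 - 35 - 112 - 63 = 2*b^3 + b^2*(4 - 9*c) + b*(-6*c^2 + 41*c - 98) + 5*c^3 + 73*c^2 + 28*c - 196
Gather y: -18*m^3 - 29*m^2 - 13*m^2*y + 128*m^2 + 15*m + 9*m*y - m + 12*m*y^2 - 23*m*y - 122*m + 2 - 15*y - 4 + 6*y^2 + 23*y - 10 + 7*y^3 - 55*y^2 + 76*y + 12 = -18*m^3 + 99*m^2 - 108*m + 7*y^3 + y^2*(12*m - 49) + y*(-13*m^2 - 14*m + 84)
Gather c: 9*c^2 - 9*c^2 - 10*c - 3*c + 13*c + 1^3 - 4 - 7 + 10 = 0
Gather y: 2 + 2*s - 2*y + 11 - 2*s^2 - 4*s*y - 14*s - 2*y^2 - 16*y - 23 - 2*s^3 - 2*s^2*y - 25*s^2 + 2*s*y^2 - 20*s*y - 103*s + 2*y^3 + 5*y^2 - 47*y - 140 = -2*s^3 - 27*s^2 - 115*s + 2*y^3 + y^2*(2*s + 3) + y*(-2*s^2 - 24*s - 65) - 150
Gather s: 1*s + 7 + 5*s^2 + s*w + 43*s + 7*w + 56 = 5*s^2 + s*(w + 44) + 7*w + 63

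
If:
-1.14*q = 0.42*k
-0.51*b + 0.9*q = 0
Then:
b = 1.76470588235294*q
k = -2.71428571428571*q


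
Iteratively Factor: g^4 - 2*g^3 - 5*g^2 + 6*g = (g + 2)*(g^3 - 4*g^2 + 3*g) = (g - 1)*(g + 2)*(g^2 - 3*g) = (g - 3)*(g - 1)*(g + 2)*(g)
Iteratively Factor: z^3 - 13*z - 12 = (z + 1)*(z^2 - z - 12) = (z + 1)*(z + 3)*(z - 4)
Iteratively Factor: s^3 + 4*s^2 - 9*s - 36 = (s - 3)*(s^2 + 7*s + 12) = (s - 3)*(s + 4)*(s + 3)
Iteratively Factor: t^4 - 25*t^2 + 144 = (t + 4)*(t^3 - 4*t^2 - 9*t + 36) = (t - 4)*(t + 4)*(t^2 - 9) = (t - 4)*(t + 3)*(t + 4)*(t - 3)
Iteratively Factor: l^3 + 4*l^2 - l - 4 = (l + 1)*(l^2 + 3*l - 4) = (l - 1)*(l + 1)*(l + 4)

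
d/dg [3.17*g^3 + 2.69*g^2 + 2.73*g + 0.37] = 9.51*g^2 + 5.38*g + 2.73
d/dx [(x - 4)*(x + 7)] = 2*x + 3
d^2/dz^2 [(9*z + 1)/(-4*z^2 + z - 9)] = 2*(-(8*z - 1)^2*(9*z + 1) + (108*z - 5)*(4*z^2 - z + 9))/(4*z^2 - z + 9)^3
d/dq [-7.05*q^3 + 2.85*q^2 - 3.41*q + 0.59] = -21.15*q^2 + 5.7*q - 3.41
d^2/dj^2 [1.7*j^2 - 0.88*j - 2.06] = 3.40000000000000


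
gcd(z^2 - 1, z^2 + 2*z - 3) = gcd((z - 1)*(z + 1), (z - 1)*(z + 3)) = z - 1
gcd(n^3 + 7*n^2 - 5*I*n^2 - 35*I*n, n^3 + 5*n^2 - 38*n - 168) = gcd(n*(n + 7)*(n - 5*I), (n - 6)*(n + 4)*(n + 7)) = n + 7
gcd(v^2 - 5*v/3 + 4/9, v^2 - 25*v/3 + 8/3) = v - 1/3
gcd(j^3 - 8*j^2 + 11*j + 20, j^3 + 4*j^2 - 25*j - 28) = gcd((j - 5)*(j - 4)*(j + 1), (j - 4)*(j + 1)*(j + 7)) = j^2 - 3*j - 4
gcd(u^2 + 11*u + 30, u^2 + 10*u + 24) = u + 6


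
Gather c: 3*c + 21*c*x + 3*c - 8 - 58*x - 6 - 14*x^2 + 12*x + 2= c*(21*x + 6) - 14*x^2 - 46*x - 12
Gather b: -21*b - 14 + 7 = -21*b - 7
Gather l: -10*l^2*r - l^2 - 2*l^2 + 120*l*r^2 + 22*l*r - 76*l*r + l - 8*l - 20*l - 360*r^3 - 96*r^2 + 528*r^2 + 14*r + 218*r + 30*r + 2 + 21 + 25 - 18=l^2*(-10*r - 3) + l*(120*r^2 - 54*r - 27) - 360*r^3 + 432*r^2 + 262*r + 30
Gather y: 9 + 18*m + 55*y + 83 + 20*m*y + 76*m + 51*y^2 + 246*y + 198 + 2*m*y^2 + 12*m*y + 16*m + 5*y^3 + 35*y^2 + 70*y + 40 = 110*m + 5*y^3 + y^2*(2*m + 86) + y*(32*m + 371) + 330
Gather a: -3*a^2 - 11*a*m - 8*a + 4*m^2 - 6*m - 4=-3*a^2 + a*(-11*m - 8) + 4*m^2 - 6*m - 4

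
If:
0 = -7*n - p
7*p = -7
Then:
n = 1/7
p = -1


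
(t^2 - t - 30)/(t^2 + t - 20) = (t - 6)/(t - 4)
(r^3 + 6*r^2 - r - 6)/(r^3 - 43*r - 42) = (r - 1)/(r - 7)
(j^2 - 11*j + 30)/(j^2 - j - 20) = (j - 6)/(j + 4)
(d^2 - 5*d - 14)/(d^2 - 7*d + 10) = (d^2 - 5*d - 14)/(d^2 - 7*d + 10)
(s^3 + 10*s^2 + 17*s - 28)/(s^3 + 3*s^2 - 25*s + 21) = (s + 4)/(s - 3)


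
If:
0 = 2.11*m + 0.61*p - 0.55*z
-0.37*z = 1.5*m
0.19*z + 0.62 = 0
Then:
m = 0.80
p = -5.73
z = -3.26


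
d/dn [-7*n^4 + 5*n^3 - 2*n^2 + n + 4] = -28*n^3 + 15*n^2 - 4*n + 1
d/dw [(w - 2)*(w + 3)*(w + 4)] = 3*w^2 + 10*w - 2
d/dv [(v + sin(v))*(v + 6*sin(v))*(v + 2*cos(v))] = -(v + sin(v))*(v + 6*sin(v))*(2*sin(v) - 1) + (v + sin(v))*(v + 2*cos(v))*(6*cos(v) + 1) + (v + 6*sin(v))*(v + 2*cos(v))*(cos(v) + 1)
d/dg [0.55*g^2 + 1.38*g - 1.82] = 1.1*g + 1.38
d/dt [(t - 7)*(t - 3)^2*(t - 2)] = 4*t^3 - 45*t^2 + 154*t - 165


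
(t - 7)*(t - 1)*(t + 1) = t^3 - 7*t^2 - t + 7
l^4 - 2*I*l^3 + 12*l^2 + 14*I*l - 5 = (l - 5*I)*(l + I)^3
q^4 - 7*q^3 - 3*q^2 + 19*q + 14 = (q - 7)*(q - 2)*(q + 1)^2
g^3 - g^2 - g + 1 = (g - 1)^2*(g + 1)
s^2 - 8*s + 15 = (s - 5)*(s - 3)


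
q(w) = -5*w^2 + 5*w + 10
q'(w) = 5 - 10*w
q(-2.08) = -22.03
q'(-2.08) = 25.80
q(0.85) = 10.64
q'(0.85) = -3.50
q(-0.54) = 5.84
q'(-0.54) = 10.40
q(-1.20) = -3.20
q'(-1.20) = 17.00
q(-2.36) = -29.65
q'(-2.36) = 28.60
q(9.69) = -411.03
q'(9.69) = -91.90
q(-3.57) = -71.57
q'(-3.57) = 40.70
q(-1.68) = -12.51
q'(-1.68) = 21.80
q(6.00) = -140.00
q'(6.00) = -55.00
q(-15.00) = -1190.00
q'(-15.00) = 155.00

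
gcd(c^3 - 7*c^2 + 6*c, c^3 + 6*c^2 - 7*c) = c^2 - c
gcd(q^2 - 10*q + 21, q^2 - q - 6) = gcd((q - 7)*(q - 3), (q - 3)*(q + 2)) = q - 3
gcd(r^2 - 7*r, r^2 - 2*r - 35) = r - 7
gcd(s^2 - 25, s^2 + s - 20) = s + 5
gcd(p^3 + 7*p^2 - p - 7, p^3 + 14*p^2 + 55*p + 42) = p^2 + 8*p + 7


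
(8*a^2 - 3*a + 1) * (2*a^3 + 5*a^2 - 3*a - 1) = 16*a^5 + 34*a^4 - 37*a^3 + 6*a^2 - 1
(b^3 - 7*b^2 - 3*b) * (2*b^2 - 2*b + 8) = 2*b^5 - 16*b^4 + 16*b^3 - 50*b^2 - 24*b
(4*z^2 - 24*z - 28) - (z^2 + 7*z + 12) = 3*z^2 - 31*z - 40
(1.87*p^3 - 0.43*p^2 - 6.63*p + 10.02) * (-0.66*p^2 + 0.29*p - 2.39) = -1.2342*p^5 + 0.8261*p^4 - 0.2182*p^3 - 7.5082*p^2 + 18.7515*p - 23.9478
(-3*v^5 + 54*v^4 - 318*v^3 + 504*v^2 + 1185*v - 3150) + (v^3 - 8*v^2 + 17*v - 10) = -3*v^5 + 54*v^4 - 317*v^3 + 496*v^2 + 1202*v - 3160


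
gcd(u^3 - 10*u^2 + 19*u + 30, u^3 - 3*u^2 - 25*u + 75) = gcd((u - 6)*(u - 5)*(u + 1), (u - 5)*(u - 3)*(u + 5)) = u - 5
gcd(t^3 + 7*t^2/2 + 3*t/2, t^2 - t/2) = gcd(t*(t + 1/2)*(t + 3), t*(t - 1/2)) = t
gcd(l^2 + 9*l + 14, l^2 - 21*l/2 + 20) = 1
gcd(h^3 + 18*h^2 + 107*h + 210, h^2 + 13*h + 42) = h^2 + 13*h + 42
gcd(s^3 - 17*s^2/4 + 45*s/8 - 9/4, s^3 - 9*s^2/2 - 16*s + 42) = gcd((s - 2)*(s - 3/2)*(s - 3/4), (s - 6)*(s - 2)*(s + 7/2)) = s - 2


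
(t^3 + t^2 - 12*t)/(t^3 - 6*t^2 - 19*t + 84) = t/(t - 7)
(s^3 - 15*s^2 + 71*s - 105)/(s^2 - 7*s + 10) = (s^2 - 10*s + 21)/(s - 2)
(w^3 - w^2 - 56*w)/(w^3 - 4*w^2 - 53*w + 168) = w/(w - 3)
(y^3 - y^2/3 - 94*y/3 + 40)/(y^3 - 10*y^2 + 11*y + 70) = (y^2 + 14*y/3 - 8)/(y^2 - 5*y - 14)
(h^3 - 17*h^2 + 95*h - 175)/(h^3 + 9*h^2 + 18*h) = (h^3 - 17*h^2 + 95*h - 175)/(h*(h^2 + 9*h + 18))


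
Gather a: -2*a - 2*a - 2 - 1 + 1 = -4*a - 2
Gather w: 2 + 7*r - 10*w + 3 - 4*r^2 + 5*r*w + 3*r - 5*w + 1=-4*r^2 + 10*r + w*(5*r - 15) + 6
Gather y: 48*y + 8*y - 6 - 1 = 56*y - 7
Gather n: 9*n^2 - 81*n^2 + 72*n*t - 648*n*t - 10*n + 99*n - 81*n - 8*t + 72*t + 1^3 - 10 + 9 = -72*n^2 + n*(8 - 576*t) + 64*t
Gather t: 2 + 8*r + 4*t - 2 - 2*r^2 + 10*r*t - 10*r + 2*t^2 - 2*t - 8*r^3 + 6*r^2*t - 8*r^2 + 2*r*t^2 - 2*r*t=-8*r^3 - 10*r^2 - 2*r + t^2*(2*r + 2) + t*(6*r^2 + 8*r + 2)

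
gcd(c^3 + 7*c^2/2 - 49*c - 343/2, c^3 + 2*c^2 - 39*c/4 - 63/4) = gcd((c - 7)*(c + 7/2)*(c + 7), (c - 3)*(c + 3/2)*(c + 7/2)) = c + 7/2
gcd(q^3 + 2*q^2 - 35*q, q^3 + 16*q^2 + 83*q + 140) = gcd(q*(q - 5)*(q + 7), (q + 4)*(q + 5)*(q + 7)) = q + 7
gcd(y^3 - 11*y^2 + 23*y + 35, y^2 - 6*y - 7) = y^2 - 6*y - 7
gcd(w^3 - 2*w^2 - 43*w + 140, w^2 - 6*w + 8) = w - 4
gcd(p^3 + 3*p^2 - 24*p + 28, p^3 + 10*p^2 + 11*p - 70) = p^2 + 5*p - 14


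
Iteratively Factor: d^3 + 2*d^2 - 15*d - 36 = (d + 3)*(d^2 - d - 12) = (d + 3)^2*(d - 4)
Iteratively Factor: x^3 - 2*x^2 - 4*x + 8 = (x - 2)*(x^2 - 4) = (x - 2)*(x + 2)*(x - 2)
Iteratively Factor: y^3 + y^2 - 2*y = (y + 2)*(y^2 - y) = (y - 1)*(y + 2)*(y)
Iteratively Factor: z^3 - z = (z)*(z^2 - 1) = z*(z - 1)*(z + 1)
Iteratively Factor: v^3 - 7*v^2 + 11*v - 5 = (v - 1)*(v^2 - 6*v + 5) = (v - 1)^2*(v - 5)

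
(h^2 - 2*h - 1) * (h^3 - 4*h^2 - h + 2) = h^5 - 6*h^4 + 6*h^3 + 8*h^2 - 3*h - 2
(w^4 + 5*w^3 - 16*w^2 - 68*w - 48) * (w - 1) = w^5 + 4*w^4 - 21*w^3 - 52*w^2 + 20*w + 48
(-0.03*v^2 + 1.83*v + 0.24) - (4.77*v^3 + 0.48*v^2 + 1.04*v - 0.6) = -4.77*v^3 - 0.51*v^2 + 0.79*v + 0.84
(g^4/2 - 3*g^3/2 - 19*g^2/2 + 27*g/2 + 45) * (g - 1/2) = g^5/2 - 7*g^4/4 - 35*g^3/4 + 73*g^2/4 + 153*g/4 - 45/2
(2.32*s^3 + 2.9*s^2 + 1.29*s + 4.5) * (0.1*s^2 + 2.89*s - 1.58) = 0.232*s^5 + 6.9948*s^4 + 4.8444*s^3 - 0.403899999999999*s^2 + 10.9668*s - 7.11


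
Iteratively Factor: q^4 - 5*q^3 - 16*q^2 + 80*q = (q - 5)*(q^3 - 16*q) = q*(q - 5)*(q^2 - 16) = q*(q - 5)*(q + 4)*(q - 4)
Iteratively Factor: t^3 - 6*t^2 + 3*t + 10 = (t + 1)*(t^2 - 7*t + 10) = (t - 2)*(t + 1)*(t - 5)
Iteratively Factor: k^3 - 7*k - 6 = (k - 3)*(k^2 + 3*k + 2) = (k - 3)*(k + 1)*(k + 2)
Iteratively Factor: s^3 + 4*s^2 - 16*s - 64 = (s + 4)*(s^2 - 16) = (s - 4)*(s + 4)*(s + 4)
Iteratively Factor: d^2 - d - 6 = (d + 2)*(d - 3)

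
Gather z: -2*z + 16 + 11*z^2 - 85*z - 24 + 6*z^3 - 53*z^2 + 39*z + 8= 6*z^3 - 42*z^2 - 48*z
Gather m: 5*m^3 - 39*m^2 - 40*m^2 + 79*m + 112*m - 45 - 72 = 5*m^3 - 79*m^2 + 191*m - 117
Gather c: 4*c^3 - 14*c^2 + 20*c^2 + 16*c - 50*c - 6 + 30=4*c^3 + 6*c^2 - 34*c + 24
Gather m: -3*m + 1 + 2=3 - 3*m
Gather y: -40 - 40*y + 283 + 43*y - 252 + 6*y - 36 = 9*y - 45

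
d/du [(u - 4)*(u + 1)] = 2*u - 3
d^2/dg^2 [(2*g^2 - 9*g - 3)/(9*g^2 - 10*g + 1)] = 2*(-549*g^3 - 783*g^2 + 1053*g - 361)/(729*g^6 - 2430*g^5 + 2943*g^4 - 1540*g^3 + 327*g^2 - 30*g + 1)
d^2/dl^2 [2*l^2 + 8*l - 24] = 4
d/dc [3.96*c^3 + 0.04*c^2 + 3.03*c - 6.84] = 11.88*c^2 + 0.08*c + 3.03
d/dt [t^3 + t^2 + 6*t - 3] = 3*t^2 + 2*t + 6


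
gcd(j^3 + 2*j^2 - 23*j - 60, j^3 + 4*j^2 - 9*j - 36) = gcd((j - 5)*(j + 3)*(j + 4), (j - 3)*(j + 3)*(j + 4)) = j^2 + 7*j + 12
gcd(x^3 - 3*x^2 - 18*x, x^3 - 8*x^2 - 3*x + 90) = x^2 - 3*x - 18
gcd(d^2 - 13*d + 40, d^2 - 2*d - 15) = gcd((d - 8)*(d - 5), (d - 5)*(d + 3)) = d - 5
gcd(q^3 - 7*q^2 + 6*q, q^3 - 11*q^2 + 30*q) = q^2 - 6*q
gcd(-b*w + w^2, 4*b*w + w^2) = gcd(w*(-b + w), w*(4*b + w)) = w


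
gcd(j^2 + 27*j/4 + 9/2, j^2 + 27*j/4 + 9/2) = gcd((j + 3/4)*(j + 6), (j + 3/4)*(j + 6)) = j^2 + 27*j/4 + 9/2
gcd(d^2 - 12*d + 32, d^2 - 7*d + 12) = d - 4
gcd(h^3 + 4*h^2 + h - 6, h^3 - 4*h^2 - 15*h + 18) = h^2 + 2*h - 3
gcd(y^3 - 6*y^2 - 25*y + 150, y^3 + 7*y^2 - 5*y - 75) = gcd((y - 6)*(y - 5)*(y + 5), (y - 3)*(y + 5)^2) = y + 5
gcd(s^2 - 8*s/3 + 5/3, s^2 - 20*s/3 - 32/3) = 1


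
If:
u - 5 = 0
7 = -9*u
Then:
No Solution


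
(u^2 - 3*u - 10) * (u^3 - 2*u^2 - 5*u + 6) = u^5 - 5*u^4 - 9*u^3 + 41*u^2 + 32*u - 60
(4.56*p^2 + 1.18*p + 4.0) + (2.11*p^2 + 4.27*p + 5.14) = 6.67*p^2 + 5.45*p + 9.14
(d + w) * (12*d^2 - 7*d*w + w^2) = 12*d^3 + 5*d^2*w - 6*d*w^2 + w^3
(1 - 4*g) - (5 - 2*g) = -2*g - 4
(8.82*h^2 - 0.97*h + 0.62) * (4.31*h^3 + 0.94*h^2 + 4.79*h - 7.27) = 38.0142*h^5 + 4.1101*h^4 + 44.0082*h^3 - 68.1849*h^2 + 10.0217*h - 4.5074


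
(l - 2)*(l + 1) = l^2 - l - 2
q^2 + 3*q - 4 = (q - 1)*(q + 4)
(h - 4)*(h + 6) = h^2 + 2*h - 24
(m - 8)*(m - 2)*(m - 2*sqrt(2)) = m^3 - 10*m^2 - 2*sqrt(2)*m^2 + 16*m + 20*sqrt(2)*m - 32*sqrt(2)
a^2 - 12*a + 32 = (a - 8)*(a - 4)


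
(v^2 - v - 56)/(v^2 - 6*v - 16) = (v + 7)/(v + 2)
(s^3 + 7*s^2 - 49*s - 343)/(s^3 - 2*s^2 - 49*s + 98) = (s + 7)/(s - 2)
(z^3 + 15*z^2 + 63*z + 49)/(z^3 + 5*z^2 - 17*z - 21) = (z + 7)/(z - 3)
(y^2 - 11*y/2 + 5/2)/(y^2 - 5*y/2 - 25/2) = (2*y - 1)/(2*y + 5)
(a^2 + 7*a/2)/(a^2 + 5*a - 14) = a*(2*a + 7)/(2*(a^2 + 5*a - 14))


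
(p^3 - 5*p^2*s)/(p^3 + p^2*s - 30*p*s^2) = p/(p + 6*s)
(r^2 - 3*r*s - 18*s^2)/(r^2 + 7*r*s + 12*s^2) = (r - 6*s)/(r + 4*s)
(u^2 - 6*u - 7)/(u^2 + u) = (u - 7)/u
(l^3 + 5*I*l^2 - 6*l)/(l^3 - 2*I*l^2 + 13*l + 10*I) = l*(l + 3*I)/(l^2 - 4*I*l + 5)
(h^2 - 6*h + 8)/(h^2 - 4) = (h - 4)/(h + 2)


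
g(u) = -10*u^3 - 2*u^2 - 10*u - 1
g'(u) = -30*u^2 - 4*u - 10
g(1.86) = -90.87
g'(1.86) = -121.23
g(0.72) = -12.97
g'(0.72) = -28.43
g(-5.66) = 1804.74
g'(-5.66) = -948.43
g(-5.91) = 2052.49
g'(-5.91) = -1034.20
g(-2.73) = 214.86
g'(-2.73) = -222.67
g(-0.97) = 15.94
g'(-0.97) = -34.35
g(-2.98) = 275.68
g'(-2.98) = -264.49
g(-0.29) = 1.98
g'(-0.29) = -11.36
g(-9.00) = 7217.00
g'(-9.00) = -2404.00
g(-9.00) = 7217.00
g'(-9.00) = -2404.00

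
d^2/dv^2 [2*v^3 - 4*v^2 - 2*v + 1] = 12*v - 8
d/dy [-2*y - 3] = -2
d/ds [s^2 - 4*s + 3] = 2*s - 4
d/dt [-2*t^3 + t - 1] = 1 - 6*t^2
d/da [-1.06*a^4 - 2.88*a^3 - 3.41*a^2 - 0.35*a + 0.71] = -4.24*a^3 - 8.64*a^2 - 6.82*a - 0.35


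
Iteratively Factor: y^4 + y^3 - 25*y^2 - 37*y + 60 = (y + 4)*(y^3 - 3*y^2 - 13*y + 15) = (y - 5)*(y + 4)*(y^2 + 2*y - 3) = (y - 5)*(y + 3)*(y + 4)*(y - 1)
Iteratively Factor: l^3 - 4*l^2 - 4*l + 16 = (l + 2)*(l^2 - 6*l + 8) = (l - 4)*(l + 2)*(l - 2)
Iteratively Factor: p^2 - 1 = (p - 1)*(p + 1)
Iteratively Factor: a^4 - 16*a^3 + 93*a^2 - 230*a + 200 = (a - 4)*(a^3 - 12*a^2 + 45*a - 50) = (a - 5)*(a - 4)*(a^2 - 7*a + 10) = (a - 5)^2*(a - 4)*(a - 2)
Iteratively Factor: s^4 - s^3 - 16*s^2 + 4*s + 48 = (s + 3)*(s^3 - 4*s^2 - 4*s + 16) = (s - 2)*(s + 3)*(s^2 - 2*s - 8) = (s - 4)*(s - 2)*(s + 3)*(s + 2)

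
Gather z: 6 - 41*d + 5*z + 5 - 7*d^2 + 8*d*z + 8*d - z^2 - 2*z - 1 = -7*d^2 - 33*d - z^2 + z*(8*d + 3) + 10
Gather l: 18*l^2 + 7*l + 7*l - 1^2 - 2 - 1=18*l^2 + 14*l - 4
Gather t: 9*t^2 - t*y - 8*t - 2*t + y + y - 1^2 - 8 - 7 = 9*t^2 + t*(-y - 10) + 2*y - 16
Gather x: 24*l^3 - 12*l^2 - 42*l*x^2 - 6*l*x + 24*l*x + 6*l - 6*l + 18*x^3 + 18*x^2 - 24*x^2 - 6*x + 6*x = 24*l^3 - 12*l^2 + 18*l*x + 18*x^3 + x^2*(-42*l - 6)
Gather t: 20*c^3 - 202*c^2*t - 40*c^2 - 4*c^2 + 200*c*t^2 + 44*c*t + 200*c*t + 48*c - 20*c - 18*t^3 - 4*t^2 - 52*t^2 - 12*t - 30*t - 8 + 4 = 20*c^3 - 44*c^2 + 28*c - 18*t^3 + t^2*(200*c - 56) + t*(-202*c^2 + 244*c - 42) - 4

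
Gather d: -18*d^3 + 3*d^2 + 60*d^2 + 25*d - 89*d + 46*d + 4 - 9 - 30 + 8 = -18*d^3 + 63*d^2 - 18*d - 27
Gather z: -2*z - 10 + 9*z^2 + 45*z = 9*z^2 + 43*z - 10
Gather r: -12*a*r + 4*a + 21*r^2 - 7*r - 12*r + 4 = 4*a + 21*r^2 + r*(-12*a - 19) + 4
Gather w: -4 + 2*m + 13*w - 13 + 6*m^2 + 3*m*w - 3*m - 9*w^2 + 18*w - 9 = 6*m^2 - m - 9*w^2 + w*(3*m + 31) - 26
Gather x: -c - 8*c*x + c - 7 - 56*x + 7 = x*(-8*c - 56)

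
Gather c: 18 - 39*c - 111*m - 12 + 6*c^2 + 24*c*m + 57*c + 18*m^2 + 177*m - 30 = 6*c^2 + c*(24*m + 18) + 18*m^2 + 66*m - 24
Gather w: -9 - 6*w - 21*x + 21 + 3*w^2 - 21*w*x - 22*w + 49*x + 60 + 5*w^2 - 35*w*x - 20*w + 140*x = 8*w^2 + w*(-56*x - 48) + 168*x + 72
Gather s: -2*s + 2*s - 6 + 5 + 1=0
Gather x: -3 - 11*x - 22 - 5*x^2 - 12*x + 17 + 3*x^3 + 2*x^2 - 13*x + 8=3*x^3 - 3*x^2 - 36*x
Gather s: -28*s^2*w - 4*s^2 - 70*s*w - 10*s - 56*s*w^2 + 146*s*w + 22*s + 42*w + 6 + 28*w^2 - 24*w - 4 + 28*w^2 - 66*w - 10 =s^2*(-28*w - 4) + s*(-56*w^2 + 76*w + 12) + 56*w^2 - 48*w - 8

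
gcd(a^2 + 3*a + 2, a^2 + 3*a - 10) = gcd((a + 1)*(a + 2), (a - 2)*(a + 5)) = 1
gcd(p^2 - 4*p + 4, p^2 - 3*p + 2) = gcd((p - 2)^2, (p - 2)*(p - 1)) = p - 2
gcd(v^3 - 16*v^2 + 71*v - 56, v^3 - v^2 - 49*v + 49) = v^2 - 8*v + 7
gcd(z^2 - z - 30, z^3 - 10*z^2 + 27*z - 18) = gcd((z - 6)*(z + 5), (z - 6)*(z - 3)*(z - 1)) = z - 6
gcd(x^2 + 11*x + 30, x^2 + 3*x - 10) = x + 5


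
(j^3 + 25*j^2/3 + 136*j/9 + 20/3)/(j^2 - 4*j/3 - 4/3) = (j^2 + 23*j/3 + 10)/(j - 2)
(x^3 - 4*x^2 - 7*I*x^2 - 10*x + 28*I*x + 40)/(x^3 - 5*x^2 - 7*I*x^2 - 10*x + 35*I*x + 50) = (x - 4)/(x - 5)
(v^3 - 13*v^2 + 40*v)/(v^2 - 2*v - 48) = v*(v - 5)/(v + 6)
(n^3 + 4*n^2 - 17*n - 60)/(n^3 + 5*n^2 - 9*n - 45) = (n - 4)/(n - 3)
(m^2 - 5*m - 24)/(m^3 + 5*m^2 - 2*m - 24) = (m - 8)/(m^2 + 2*m - 8)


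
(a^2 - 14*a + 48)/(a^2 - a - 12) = (-a^2 + 14*a - 48)/(-a^2 + a + 12)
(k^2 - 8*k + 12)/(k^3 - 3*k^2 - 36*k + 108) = (k - 2)/(k^2 + 3*k - 18)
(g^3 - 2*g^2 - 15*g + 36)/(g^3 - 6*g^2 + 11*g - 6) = (g^2 + g - 12)/(g^2 - 3*g + 2)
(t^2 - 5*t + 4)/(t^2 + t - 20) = (t - 1)/(t + 5)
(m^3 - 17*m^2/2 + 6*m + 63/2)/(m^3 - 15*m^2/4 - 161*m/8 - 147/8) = 4*(m - 3)/(4*m + 7)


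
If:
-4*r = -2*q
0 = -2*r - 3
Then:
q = -3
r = -3/2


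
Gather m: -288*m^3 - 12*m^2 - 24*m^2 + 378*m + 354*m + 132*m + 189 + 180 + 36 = -288*m^3 - 36*m^2 + 864*m + 405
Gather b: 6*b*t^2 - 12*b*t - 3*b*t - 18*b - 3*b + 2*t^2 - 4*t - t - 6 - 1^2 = b*(6*t^2 - 15*t - 21) + 2*t^2 - 5*t - 7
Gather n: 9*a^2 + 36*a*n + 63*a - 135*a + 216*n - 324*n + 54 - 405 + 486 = 9*a^2 - 72*a + n*(36*a - 108) + 135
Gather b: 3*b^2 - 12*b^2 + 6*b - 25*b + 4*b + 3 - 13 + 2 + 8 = -9*b^2 - 15*b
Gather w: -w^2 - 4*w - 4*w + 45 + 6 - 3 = -w^2 - 8*w + 48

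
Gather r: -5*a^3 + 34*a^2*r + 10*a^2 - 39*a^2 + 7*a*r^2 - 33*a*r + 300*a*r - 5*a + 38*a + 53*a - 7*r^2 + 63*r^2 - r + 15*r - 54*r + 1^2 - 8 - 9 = -5*a^3 - 29*a^2 + 86*a + r^2*(7*a + 56) + r*(34*a^2 + 267*a - 40) - 16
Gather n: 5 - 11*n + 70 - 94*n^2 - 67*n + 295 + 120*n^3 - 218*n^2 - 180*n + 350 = 120*n^3 - 312*n^2 - 258*n + 720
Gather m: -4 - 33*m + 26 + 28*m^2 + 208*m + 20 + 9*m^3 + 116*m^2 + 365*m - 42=9*m^3 + 144*m^2 + 540*m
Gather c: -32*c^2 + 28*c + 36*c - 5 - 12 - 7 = -32*c^2 + 64*c - 24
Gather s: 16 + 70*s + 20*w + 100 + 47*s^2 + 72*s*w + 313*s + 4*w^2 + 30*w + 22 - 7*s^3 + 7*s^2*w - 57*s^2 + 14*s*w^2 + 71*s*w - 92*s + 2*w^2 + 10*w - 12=-7*s^3 + s^2*(7*w - 10) + s*(14*w^2 + 143*w + 291) + 6*w^2 + 60*w + 126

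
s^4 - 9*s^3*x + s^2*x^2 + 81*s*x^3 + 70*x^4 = (s - 7*x)*(s - 5*x)*(s + x)*(s + 2*x)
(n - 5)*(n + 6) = n^2 + n - 30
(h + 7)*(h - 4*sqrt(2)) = h^2 - 4*sqrt(2)*h + 7*h - 28*sqrt(2)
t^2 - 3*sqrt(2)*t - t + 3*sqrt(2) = (t - 1)*(t - 3*sqrt(2))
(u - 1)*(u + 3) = u^2 + 2*u - 3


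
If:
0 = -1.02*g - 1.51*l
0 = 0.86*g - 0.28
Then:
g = 0.33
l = -0.22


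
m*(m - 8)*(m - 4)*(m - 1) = m^4 - 13*m^3 + 44*m^2 - 32*m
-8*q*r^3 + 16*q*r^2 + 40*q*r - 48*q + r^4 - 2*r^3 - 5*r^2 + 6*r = (-8*q + r)*(r - 3)*(r - 1)*(r + 2)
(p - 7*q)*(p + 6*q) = p^2 - p*q - 42*q^2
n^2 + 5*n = n*(n + 5)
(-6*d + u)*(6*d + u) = -36*d^2 + u^2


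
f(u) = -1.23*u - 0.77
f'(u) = -1.23000000000000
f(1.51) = -2.63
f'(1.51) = -1.23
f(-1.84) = 1.49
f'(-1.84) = -1.23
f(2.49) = -3.83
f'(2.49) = -1.23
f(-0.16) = -0.57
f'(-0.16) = -1.23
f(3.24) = -4.76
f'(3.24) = -1.23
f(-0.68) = 0.07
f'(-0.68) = -1.23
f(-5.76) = 6.31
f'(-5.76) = -1.23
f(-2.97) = 2.88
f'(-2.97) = -1.23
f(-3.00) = 2.92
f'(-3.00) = -1.23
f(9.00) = -11.84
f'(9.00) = -1.23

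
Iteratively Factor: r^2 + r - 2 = (r + 2)*(r - 1)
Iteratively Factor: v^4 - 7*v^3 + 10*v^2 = (v)*(v^3 - 7*v^2 + 10*v) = v*(v - 2)*(v^2 - 5*v) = v*(v - 5)*(v - 2)*(v)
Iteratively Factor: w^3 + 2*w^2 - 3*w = (w + 3)*(w^2 - w) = (w - 1)*(w + 3)*(w)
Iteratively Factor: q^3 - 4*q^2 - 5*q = (q)*(q^2 - 4*q - 5) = q*(q - 5)*(q + 1)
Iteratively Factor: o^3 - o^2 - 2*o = (o + 1)*(o^2 - 2*o) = o*(o + 1)*(o - 2)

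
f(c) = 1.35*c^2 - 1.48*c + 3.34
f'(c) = 2.7*c - 1.48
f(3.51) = 14.78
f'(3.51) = 8.00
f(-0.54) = 4.53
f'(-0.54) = -2.94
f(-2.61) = 16.40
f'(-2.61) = -8.53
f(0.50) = 2.94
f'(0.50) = -0.13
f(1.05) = 3.27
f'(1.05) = 1.36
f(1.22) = 3.54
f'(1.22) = 1.81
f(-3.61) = 26.28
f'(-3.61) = -11.23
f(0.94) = 3.14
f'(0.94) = 1.06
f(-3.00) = 19.93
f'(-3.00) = -9.58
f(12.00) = 179.98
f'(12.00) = 30.92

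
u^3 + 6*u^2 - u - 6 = (u - 1)*(u + 1)*(u + 6)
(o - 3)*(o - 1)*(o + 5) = o^3 + o^2 - 17*o + 15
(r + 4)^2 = r^2 + 8*r + 16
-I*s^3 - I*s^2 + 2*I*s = s*(s + 2)*(-I*s + I)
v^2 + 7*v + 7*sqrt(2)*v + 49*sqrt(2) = (v + 7)*(v + 7*sqrt(2))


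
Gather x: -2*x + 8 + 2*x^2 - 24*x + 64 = 2*x^2 - 26*x + 72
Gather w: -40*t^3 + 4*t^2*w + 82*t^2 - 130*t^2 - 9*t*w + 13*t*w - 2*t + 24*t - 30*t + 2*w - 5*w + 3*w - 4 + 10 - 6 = -40*t^3 - 48*t^2 - 8*t + w*(4*t^2 + 4*t)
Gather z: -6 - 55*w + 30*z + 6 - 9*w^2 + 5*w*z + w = -9*w^2 - 54*w + z*(5*w + 30)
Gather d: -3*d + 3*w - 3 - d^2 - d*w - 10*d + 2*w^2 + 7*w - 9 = -d^2 + d*(-w - 13) + 2*w^2 + 10*w - 12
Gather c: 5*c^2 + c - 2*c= 5*c^2 - c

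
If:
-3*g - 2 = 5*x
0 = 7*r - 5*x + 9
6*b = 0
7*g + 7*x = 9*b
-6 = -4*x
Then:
No Solution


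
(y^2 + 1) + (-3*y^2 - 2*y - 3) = -2*y^2 - 2*y - 2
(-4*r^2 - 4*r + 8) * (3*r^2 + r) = -12*r^4 - 16*r^3 + 20*r^2 + 8*r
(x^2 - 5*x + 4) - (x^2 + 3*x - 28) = 32 - 8*x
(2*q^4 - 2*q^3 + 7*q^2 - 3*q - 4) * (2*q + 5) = 4*q^5 + 6*q^4 + 4*q^3 + 29*q^2 - 23*q - 20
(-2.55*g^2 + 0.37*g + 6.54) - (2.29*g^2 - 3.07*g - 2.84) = -4.84*g^2 + 3.44*g + 9.38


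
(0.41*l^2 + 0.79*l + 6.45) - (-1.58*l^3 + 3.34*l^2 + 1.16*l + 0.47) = 1.58*l^3 - 2.93*l^2 - 0.37*l + 5.98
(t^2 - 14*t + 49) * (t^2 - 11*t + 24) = t^4 - 25*t^3 + 227*t^2 - 875*t + 1176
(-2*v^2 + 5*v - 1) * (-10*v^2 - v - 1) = 20*v^4 - 48*v^3 + 7*v^2 - 4*v + 1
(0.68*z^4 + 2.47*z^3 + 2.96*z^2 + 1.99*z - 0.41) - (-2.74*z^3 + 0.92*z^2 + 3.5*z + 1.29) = 0.68*z^4 + 5.21*z^3 + 2.04*z^2 - 1.51*z - 1.7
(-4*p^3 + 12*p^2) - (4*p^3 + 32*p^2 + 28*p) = -8*p^3 - 20*p^2 - 28*p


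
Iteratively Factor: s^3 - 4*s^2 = (s)*(s^2 - 4*s) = s^2*(s - 4)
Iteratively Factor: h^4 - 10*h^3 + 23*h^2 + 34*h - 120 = (h + 2)*(h^3 - 12*h^2 + 47*h - 60) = (h - 3)*(h + 2)*(h^2 - 9*h + 20) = (h - 4)*(h - 3)*(h + 2)*(h - 5)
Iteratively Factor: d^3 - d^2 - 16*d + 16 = (d + 4)*(d^2 - 5*d + 4) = (d - 4)*(d + 4)*(d - 1)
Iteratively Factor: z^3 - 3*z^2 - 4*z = (z)*(z^2 - 3*z - 4) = z*(z - 4)*(z + 1)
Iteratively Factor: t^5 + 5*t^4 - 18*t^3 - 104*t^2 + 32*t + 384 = (t + 4)*(t^4 + t^3 - 22*t^2 - 16*t + 96) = (t + 3)*(t + 4)*(t^3 - 2*t^2 - 16*t + 32) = (t - 2)*(t + 3)*(t + 4)*(t^2 - 16) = (t - 4)*(t - 2)*(t + 3)*(t + 4)*(t + 4)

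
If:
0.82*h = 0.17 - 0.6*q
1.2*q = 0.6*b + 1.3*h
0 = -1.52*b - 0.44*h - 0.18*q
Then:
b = -0.05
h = 0.13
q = 0.11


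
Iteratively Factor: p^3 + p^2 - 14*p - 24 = (p - 4)*(p^2 + 5*p + 6) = (p - 4)*(p + 2)*(p + 3)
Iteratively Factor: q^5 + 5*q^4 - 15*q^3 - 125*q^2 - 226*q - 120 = (q - 5)*(q^4 + 10*q^3 + 35*q^2 + 50*q + 24) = (q - 5)*(q + 2)*(q^3 + 8*q^2 + 19*q + 12) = (q - 5)*(q + 2)*(q + 4)*(q^2 + 4*q + 3) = (q - 5)*(q + 1)*(q + 2)*(q + 4)*(q + 3)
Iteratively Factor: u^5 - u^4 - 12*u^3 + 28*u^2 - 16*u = (u)*(u^4 - u^3 - 12*u^2 + 28*u - 16) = u*(u - 2)*(u^3 + u^2 - 10*u + 8) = u*(u - 2)*(u - 1)*(u^2 + 2*u - 8) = u*(u - 2)^2*(u - 1)*(u + 4)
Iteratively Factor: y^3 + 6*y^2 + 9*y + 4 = (y + 1)*(y^2 + 5*y + 4) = (y + 1)^2*(y + 4)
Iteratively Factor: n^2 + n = (n)*(n + 1)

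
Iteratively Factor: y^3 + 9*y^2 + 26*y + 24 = (y + 4)*(y^2 + 5*y + 6) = (y + 3)*(y + 4)*(y + 2)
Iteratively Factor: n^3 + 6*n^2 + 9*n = (n + 3)*(n^2 + 3*n) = n*(n + 3)*(n + 3)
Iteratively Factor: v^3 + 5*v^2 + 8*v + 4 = (v + 2)*(v^2 + 3*v + 2) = (v + 2)^2*(v + 1)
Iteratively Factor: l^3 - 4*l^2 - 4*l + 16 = (l - 4)*(l^2 - 4) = (l - 4)*(l + 2)*(l - 2)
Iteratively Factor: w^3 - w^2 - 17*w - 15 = (w + 1)*(w^2 - 2*w - 15) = (w + 1)*(w + 3)*(w - 5)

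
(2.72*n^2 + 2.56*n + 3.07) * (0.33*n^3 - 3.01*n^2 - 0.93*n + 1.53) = 0.8976*n^5 - 7.3424*n^4 - 9.2221*n^3 - 7.4599*n^2 + 1.0617*n + 4.6971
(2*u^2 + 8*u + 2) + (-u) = 2*u^2 + 7*u + 2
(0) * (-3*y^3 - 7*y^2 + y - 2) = 0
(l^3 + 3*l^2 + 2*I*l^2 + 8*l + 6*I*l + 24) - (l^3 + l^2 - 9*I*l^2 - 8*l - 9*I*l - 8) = 2*l^2 + 11*I*l^2 + 16*l + 15*I*l + 32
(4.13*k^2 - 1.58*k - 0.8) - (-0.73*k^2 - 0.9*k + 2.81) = 4.86*k^2 - 0.68*k - 3.61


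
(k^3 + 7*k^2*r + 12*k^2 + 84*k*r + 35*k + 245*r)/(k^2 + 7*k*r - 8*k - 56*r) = (k^2 + 12*k + 35)/(k - 8)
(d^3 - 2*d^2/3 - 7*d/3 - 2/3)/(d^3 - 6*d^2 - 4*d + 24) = (3*d^2 + 4*d + 1)/(3*(d^2 - 4*d - 12))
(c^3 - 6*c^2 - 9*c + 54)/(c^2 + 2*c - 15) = (c^2 - 3*c - 18)/(c + 5)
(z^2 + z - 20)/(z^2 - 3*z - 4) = (z + 5)/(z + 1)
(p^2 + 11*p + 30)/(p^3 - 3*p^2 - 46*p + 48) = (p + 5)/(p^2 - 9*p + 8)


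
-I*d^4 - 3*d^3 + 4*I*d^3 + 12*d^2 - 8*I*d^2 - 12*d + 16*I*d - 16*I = (d - 2)^2*(d - 4*I)*(-I*d + 1)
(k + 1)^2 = k^2 + 2*k + 1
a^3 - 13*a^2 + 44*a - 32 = (a - 8)*(a - 4)*(a - 1)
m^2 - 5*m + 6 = (m - 3)*(m - 2)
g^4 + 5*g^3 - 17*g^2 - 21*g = g*(g - 3)*(g + 1)*(g + 7)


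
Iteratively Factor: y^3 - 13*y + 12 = (y + 4)*(y^2 - 4*y + 3) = (y - 1)*(y + 4)*(y - 3)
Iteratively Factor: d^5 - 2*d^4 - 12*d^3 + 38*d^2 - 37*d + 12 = (d + 4)*(d^4 - 6*d^3 + 12*d^2 - 10*d + 3) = (d - 3)*(d + 4)*(d^3 - 3*d^2 + 3*d - 1) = (d - 3)*(d - 1)*(d + 4)*(d^2 - 2*d + 1) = (d - 3)*(d - 1)^2*(d + 4)*(d - 1)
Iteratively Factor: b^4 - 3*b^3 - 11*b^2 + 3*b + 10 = (b + 1)*(b^3 - 4*b^2 - 7*b + 10) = (b - 5)*(b + 1)*(b^2 + b - 2) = (b - 5)*(b + 1)*(b + 2)*(b - 1)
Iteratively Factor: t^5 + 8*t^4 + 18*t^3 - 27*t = (t + 3)*(t^4 + 5*t^3 + 3*t^2 - 9*t) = (t - 1)*(t + 3)*(t^3 + 6*t^2 + 9*t) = t*(t - 1)*(t + 3)*(t^2 + 6*t + 9) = t*(t - 1)*(t + 3)^2*(t + 3)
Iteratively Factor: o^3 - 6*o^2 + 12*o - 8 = (o - 2)*(o^2 - 4*o + 4) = (o - 2)^2*(o - 2)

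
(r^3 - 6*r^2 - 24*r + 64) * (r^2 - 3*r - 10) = r^5 - 9*r^4 - 16*r^3 + 196*r^2 + 48*r - 640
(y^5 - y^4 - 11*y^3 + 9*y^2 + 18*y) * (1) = y^5 - y^4 - 11*y^3 + 9*y^2 + 18*y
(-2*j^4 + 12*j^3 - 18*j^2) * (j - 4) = -2*j^5 + 20*j^4 - 66*j^3 + 72*j^2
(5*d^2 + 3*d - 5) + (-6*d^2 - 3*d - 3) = -d^2 - 8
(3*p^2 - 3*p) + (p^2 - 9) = 4*p^2 - 3*p - 9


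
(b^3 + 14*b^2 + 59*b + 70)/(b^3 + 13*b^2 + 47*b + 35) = (b + 2)/(b + 1)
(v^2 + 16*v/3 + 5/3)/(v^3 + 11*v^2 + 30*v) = (v + 1/3)/(v*(v + 6))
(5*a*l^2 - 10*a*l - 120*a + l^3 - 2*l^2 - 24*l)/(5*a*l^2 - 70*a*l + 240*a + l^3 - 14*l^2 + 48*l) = (l + 4)/(l - 8)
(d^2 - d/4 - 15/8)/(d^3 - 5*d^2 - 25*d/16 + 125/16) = 2*(2*d - 3)/(4*d^2 - 25*d + 25)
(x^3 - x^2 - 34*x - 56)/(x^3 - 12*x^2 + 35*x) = (x^2 + 6*x + 8)/(x*(x - 5))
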